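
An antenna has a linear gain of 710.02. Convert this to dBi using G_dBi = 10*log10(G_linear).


G_dBi = 10 * log10(710.02) = 28.51 dBi

28.51 dBi


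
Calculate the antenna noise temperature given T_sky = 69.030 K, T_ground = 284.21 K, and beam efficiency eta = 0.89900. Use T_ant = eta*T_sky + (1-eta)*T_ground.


T_ant = 0.89900 * 69.030 + (1 - 0.89900) * 284.21 = 90.76 K

90.76 K


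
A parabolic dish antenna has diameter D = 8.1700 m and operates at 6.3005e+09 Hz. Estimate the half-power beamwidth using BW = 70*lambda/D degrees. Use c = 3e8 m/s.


lambda = c / f = 3.0000e+08 / 6.3005e+09 = 0.04761527 m
BW = 70 * 0.04761527 / 8.1700 = 0.4080 deg

0.4080 deg


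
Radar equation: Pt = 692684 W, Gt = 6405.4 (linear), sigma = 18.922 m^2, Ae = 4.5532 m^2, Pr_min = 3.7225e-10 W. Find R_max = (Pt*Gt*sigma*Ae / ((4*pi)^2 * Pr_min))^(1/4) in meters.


R^4 = 692684*6405.4*18.922*4.5532 / ((4*pi)^2 * 3.7225e-10) = 6.502955e+18
R_max = 6.502955e+18^0.25 = 50498 m

50498 m


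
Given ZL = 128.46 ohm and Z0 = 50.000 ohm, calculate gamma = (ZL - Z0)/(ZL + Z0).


gamma = (128.46 - 50.000) / (128.46 + 50.000) = 0.4397

0.4397


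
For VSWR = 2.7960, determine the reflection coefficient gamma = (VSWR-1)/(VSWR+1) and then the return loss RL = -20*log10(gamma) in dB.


gamma = (2.7960 - 1) / (2.7960 + 1) = 0.4731296
RL = -20 * log10(0.4731296) = 6.500 dB

6.500 dB


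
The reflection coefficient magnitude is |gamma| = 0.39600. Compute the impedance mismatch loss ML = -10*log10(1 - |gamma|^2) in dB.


ML = -10 * log10(1 - 0.39600^2) = -10 * log10(0.843184) = 0.7408 dB

0.7408 dB


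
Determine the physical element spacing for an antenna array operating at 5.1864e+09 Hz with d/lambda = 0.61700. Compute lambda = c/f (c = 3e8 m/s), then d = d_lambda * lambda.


lambda = c / f = 3.0000e+08 / 5.1864e+09 = 0.05784359 m
d = 0.61700 * 0.05784359 = 0.03569 m

0.03569 m


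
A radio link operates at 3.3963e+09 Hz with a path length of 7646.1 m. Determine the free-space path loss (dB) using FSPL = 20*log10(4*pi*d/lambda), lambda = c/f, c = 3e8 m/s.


lambda = c / f = 3.0000e+08 / 3.3963e+09 = 0.08833142 m
FSPL = 20 * log10(4*pi*7646.1/0.08833142) = 120.7 dB

120.7 dB


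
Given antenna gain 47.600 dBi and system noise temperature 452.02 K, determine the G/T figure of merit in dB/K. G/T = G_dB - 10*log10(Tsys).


G/T = 47.600 - 10*log10(452.02) = 47.600 - 26.55158 = 21.05 dB/K

21.05 dB/K


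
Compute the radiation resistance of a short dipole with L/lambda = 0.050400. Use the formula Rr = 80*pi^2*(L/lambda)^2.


Rr = 80 * pi^2 * (0.050400)^2 = 80 * 9.869604 * 2.540160e-03 = 2.006 ohm

2.006 ohm


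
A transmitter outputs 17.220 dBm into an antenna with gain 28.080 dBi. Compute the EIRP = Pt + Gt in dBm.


EIRP = Pt + Gt = 17.220 + 28.080 = 45.30 dBm

45.30 dBm


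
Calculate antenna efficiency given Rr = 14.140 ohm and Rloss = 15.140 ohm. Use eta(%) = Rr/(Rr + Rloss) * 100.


eta = 14.140 / (14.140 + 15.140) * 100 = 48.29%

48.29%


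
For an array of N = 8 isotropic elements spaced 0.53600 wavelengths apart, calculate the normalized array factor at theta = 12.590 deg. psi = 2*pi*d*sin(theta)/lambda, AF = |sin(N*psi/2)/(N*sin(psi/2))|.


psi = 2*pi*0.53600*sin(12.590 deg) = 0.7340864 rad
AF = |sin(8*0.7340864/2) / (8*sin(0.7340864/2))| = 0.07099

0.07099


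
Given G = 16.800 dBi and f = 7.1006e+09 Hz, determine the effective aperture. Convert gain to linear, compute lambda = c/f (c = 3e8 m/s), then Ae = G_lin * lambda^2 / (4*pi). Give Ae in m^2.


lambda = c / f = 3.0000e+08 / 7.1006e+09 = 0.04224995 m
G_linear = 10^(16.800/10) = 47.86301
Ae = G_linear * lambda^2 / (4*pi) = 47.86301 * 0.04224995^2 / (4*pi) = 6.799e-03 m^2

6.799e-03 m^2


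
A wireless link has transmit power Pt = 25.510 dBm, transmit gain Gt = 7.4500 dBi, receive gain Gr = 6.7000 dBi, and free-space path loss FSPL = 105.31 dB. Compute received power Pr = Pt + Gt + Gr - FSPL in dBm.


Pr = 25.510 + 7.4500 + 6.7000 - 105.31 = -65.65 dBm

-65.65 dBm


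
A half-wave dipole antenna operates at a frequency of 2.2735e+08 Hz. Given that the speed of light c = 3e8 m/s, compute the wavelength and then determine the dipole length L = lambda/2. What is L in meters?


lambda = c / f = 3.0000e+08 / 2.2735e+08 = 1.319551 m
L = lambda / 2 = 1.319551 / 2 = 0.6598 m

0.6598 m


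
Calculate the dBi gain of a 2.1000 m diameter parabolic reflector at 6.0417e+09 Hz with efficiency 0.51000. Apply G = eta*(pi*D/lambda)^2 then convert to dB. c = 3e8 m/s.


lambda = c / f = 3.0000e+08 / 6.0417e+09 = 0.04965490 m
G_linear = 0.51000 * (pi * 2.1000 / 0.04965490)^2 = 9002.939
G_dBi = 10 * log10(9002.939) = 39.54 dBi

39.54 dBi


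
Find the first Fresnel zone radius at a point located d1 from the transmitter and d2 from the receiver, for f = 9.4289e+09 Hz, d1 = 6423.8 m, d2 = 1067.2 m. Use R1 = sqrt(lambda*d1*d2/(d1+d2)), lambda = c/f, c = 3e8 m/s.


lambda = c / f = 3.0000e+08 / 9.4289e+09 = 0.03181707 m
R1 = sqrt(0.03181707 * 6423.8 * 1067.2 / (6423.8 + 1067.2)) = 5.396 m

5.396 m


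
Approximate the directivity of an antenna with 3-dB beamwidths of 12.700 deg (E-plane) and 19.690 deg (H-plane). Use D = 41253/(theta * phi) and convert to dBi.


D_linear = 41253 / (12.700 * 19.690) = 164.9704
D_dBi = 10 * log10(164.9704) = 22.17 dBi

22.17 dBi


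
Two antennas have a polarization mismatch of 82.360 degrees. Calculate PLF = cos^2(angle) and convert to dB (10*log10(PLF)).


PLF_linear = cos^2(82.360 deg) = 0.01767527
PLF_dB = 10 * log10(0.01767527) = -17.53 dB

-17.53 dB


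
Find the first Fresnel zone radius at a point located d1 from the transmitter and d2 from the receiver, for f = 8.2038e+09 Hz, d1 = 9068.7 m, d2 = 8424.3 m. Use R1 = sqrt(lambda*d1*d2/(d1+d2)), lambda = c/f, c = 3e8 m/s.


lambda = c / f = 3.0000e+08 / 8.2038e+09 = 0.03656842 m
R1 = sqrt(0.03656842 * 9068.7 * 8424.3 / (9068.7 + 8424.3)) = 12.64 m

12.64 m


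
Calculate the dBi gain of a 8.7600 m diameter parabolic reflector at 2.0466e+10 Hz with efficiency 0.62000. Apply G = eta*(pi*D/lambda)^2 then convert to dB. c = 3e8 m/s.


lambda = c / f = 3.0000e+08 / 2.0466e+10 = 0.01465846 m
G_linear = 0.62000 * (pi * 8.7600 / 0.01465846)^2 = 2.185360e+06
G_dBi = 10 * log10(2.185360e+06) = 63.40 dBi

63.40 dBi


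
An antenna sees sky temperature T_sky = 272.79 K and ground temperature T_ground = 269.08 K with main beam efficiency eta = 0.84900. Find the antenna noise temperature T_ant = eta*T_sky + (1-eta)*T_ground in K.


T_ant = 0.84900 * 272.79 + (1 - 0.84900) * 269.08 = 272.2 K

272.2 K


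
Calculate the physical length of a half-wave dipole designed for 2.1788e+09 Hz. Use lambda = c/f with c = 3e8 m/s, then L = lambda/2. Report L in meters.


lambda = c / f = 3.0000e+08 / 2.1788e+09 = 0.1376905 m
L = lambda / 2 = 0.1376905 / 2 = 0.06885 m

0.06885 m


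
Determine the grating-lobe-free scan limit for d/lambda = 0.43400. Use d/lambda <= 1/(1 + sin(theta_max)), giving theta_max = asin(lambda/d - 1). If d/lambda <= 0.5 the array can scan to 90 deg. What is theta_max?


lambda/d - 1 = 1/0.43400 - 1 = 1.304147 >= 1
d/lambda <= 0.5, so the array can scan to endfire without grating lobes: theta_max = 90 deg

90 deg


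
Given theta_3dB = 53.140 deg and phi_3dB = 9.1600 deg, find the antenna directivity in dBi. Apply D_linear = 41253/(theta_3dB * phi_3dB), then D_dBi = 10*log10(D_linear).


D_linear = 41253 / (53.140 * 9.1600) = 84.74977
D_dBi = 10 * log10(84.74977) = 19.28 dBi

19.28 dBi


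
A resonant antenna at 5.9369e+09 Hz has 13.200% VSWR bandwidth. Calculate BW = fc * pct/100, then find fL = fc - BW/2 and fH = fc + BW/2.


BW = 5.9369e+09 * 13.200/100 = 7.836708e+08 Hz
fL = 5.9369e+09 - 7.836708e+08/2 = 5.545e+09 Hz
fH = 5.9369e+09 + 7.836708e+08/2 = 6.329e+09 Hz

BW=7.837e+08 Hz, fL=5.545e+09 Hz, fH=6.329e+09 Hz


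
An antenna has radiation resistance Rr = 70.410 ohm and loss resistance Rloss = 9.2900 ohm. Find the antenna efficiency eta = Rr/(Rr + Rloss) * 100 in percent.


eta = 70.410 / (70.410 + 9.2900) * 100 = 88.34%

88.34%


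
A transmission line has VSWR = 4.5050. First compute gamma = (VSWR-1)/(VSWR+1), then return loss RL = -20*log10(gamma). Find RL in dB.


gamma = (4.5050 - 1) / (4.5050 + 1) = 0.6366939
RL = -20 * log10(0.6366939) = 3.921 dB

3.921 dB


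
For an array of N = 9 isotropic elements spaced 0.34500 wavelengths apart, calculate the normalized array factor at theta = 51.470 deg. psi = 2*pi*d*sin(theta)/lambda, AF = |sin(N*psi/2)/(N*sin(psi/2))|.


psi = 2*pi*0.34500*sin(51.470 deg) = 1.695752 rad
AF = |sin(9*1.695752/2) / (9*sin(1.695752/2))| = 0.1445

0.1445


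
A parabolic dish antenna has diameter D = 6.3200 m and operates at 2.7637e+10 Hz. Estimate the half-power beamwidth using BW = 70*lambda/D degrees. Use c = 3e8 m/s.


lambda = c / f = 3.0000e+08 / 2.7637e+10 = 0.01085501 m
BW = 70 * 0.01085501 / 6.3200 = 0.1202 deg

0.1202 deg


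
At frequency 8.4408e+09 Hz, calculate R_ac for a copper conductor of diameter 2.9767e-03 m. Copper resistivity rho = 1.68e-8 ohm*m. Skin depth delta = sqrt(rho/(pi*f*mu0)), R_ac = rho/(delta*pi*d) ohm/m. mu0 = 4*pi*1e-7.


delta = sqrt(1.68e-8 / (pi * 8.4408e+09 * 4*pi*1e-7)) = 7.100402e-07 m
R_ac = 1.68e-8 / (7.100402e-07 * pi * 2.9767e-03) = 2.530 ohm/m

2.530 ohm/m


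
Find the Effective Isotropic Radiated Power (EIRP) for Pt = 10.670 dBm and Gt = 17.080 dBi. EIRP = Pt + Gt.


EIRP = Pt + Gt = 10.670 + 17.080 = 27.75 dBm

27.75 dBm


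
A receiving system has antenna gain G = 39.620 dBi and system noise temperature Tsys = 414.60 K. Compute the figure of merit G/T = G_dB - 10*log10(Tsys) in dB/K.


G/T = 39.620 - 10*log10(414.60) = 39.620 - 26.17629 = 13.44 dB/K

13.44 dB/K


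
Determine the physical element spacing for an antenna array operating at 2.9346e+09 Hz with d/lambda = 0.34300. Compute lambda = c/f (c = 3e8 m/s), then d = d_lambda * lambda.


lambda = c / f = 3.0000e+08 / 2.9346e+09 = 0.1022286 m
d = 0.34300 * 0.1022286 = 0.03506 m

0.03506 m


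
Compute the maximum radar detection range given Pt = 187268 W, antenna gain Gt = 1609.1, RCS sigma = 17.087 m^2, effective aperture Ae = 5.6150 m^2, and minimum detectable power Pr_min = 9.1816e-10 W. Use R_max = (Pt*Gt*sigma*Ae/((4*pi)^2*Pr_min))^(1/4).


R^4 = 187268*1609.1*17.087*5.6150 / ((4*pi)^2 * 9.1816e-10) = 1.993995e+17
R_max = 1.993995e+17^0.25 = 21132 m

21132 m


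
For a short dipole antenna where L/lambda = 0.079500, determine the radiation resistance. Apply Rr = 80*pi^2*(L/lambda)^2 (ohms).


Rr = 80 * pi^2 * (0.079500)^2 = 80 * 9.869604 * 6.320250e-03 = 4.990 ohm

4.990 ohm


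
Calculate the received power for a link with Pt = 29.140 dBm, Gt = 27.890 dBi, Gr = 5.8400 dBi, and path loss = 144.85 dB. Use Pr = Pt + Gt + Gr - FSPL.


Pr = 29.140 + 27.890 + 5.8400 - 144.85 = -81.98 dBm

-81.98 dBm


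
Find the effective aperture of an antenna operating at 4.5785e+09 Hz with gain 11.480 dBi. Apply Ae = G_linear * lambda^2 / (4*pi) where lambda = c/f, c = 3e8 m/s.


lambda = c / f = 3.0000e+08 / 4.5785e+09 = 0.06552364 m
G_linear = 10^(11.480/10) = 14.06048
Ae = G_linear * lambda^2 / (4*pi) = 14.06048 * 0.06552364^2 / (4*pi) = 4.804e-03 m^2

4.804e-03 m^2


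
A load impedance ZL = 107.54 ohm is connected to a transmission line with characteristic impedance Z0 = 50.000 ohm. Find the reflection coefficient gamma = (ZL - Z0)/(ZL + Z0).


gamma = (107.54 - 50.000) / (107.54 + 50.000) = 0.3652

0.3652


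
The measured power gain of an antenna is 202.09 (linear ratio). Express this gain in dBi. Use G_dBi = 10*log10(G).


G_dBi = 10 * log10(202.09) = 23.06 dBi

23.06 dBi


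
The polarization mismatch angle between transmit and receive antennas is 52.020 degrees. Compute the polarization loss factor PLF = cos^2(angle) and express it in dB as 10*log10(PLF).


PLF_linear = cos^2(52.020 deg) = 0.3787004
PLF_dB = 10 * log10(0.3787004) = -4.217 dB

-4.217 dB


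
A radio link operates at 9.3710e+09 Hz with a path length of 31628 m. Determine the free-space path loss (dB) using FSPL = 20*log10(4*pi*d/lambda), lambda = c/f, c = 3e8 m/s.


lambda = c / f = 3.0000e+08 / 9.3710e+09 = 0.03201366 m
FSPL = 20 * log10(4*pi*31628/0.03201366) = 141.9 dB

141.9 dB


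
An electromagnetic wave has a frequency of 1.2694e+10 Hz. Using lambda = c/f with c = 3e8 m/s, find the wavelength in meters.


lambda = c / f = 3.0000e+08 / 1.2694e+10 = 0.02363 m

0.02363 m


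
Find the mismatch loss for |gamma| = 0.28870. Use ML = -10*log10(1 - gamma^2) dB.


ML = -10 * log10(1 - 0.28870^2) = -10 * log10(0.91665231) = 0.3780 dB

0.3780 dB


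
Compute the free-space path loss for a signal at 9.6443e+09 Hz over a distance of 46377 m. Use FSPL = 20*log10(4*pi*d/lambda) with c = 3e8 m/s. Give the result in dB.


lambda = c / f = 3.0000e+08 / 9.6443e+09 = 0.03110646 m
FSPL = 20 * log10(4*pi*46377/0.03110646) = 145.5 dB

145.5 dB


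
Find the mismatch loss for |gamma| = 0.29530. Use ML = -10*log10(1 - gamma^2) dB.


ML = -10 * log10(1 - 0.29530^2) = -10 * log10(0.91279791) = 0.3963 dB

0.3963 dB


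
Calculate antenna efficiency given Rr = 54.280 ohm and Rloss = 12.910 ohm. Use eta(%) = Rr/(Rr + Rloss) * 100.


eta = 54.280 / (54.280 + 12.910) * 100 = 80.79%

80.79%


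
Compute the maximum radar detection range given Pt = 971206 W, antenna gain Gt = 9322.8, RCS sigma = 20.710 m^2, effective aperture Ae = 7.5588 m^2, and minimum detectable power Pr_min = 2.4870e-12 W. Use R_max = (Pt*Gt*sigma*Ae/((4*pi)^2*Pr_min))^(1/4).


R^4 = 971206*9322.8*20.710*7.5588 / ((4*pi)^2 * 2.4870e-12) = 3.609069e+21
R_max = 3.609069e+21^0.25 = 245103 m

245103 m


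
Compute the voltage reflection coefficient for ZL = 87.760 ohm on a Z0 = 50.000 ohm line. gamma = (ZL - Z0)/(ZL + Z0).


gamma = (87.760 - 50.000) / (87.760 + 50.000) = 0.2741

0.2741


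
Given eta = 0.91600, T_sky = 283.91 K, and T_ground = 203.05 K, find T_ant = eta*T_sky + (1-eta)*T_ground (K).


T_ant = 0.91600 * 283.91 + (1 - 0.91600) * 203.05 = 277.1 K

277.1 K


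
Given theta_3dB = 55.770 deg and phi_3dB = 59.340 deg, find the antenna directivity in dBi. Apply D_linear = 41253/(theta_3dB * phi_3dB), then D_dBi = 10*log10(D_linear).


D_linear = 41253 / (55.770 * 59.340) = 12.46543
D_dBi = 10 * log10(12.46543) = 10.96 dBi

10.96 dBi


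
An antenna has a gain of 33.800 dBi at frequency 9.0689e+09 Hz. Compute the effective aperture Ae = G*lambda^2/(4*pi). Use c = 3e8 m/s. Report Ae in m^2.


lambda = c / f = 3.0000e+08 / 9.0689e+09 = 0.03308009 m
G_linear = 10^(33.800/10) = 2398.833
Ae = G_linear * lambda^2 / (4*pi) = 2398.833 * 0.03308009^2 / (4*pi) = 0.2089 m^2

0.2089 m^2


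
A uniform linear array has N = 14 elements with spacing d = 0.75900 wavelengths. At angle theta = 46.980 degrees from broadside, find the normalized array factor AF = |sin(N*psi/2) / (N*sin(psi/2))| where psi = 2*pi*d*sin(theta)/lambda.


psi = 2*pi*0.75900*sin(46.980 deg) = 3.486645 rad
AF = |sin(14*3.486645/2) / (14*sin(3.486645/2))| = 0.04815

0.04815


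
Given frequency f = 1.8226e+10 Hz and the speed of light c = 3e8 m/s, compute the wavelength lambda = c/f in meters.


lambda = c / f = 3.0000e+08 / 1.8226e+10 = 0.01646 m

0.01646 m


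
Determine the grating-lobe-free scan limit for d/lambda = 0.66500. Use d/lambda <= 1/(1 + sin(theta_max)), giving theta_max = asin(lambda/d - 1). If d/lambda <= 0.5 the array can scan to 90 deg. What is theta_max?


lambda/d - 1 = 1/0.66500 - 1 = 0.5037594
theta_max = asin(0.5037594) = 30.25 deg

30.25 deg


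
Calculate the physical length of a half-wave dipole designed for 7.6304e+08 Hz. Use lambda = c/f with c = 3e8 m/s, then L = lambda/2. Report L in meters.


lambda = c / f = 3.0000e+08 / 7.6304e+08 = 0.3931642 m
L = lambda / 2 = 0.3931642 / 2 = 0.1966 m

0.1966 m


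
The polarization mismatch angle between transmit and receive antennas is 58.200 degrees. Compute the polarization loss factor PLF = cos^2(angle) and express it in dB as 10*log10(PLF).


PLF_linear = cos^2(58.200 deg) = 0.2776824
PLF_dB = 10 * log10(0.2776824) = -5.565 dB

-5.565 dB


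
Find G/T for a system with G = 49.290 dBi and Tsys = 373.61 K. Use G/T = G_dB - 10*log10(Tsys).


G/T = 49.290 - 10*log10(373.61) = 49.290 - 25.72418 = 23.57 dB/K

23.57 dB/K


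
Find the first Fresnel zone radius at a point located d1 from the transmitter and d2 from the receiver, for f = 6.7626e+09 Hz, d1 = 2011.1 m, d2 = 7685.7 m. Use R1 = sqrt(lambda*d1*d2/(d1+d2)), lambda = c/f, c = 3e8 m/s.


lambda = c / f = 3.0000e+08 / 6.7626e+09 = 0.04436164 m
R1 = sqrt(0.04436164 * 2011.1 * 7685.7 / (2011.1 + 7685.7)) = 8.409 m

8.409 m


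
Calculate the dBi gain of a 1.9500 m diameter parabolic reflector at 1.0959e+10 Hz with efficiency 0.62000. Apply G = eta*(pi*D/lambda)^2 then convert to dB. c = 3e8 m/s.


lambda = c / f = 3.0000e+08 / 1.0959e+10 = 0.02737476 m
G_linear = 0.62000 * (pi * 1.9500 / 0.02737476)^2 = 31049.89
G_dBi = 10 * log10(31049.89) = 44.92 dBi

44.92 dBi


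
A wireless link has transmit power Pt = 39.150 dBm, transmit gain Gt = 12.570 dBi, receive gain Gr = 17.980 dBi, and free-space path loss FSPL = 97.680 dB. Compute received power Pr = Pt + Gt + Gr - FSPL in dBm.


Pr = 39.150 + 12.570 + 17.980 - 97.680 = -27.98 dBm

-27.98 dBm


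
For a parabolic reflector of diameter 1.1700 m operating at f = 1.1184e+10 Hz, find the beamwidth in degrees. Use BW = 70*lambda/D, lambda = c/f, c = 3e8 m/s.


lambda = c / f = 3.0000e+08 / 1.1184e+10 = 0.02682403 m
BW = 70 * 0.02682403 / 1.1700 = 1.605 deg

1.605 deg


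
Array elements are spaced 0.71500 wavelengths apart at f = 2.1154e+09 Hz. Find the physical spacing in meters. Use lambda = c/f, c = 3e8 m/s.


lambda = c / f = 3.0000e+08 / 2.1154e+09 = 0.1418172 m
d = 0.71500 * 0.1418172 = 0.1014 m

0.1014 m


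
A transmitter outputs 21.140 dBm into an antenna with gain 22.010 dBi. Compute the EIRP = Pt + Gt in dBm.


EIRP = Pt + Gt = 21.140 + 22.010 = 43.15 dBm

43.15 dBm


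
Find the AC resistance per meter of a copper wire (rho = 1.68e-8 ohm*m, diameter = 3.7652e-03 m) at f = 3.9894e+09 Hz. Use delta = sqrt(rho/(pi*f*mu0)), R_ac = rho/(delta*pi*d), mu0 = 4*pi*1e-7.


delta = sqrt(1.68e-8 / (pi * 3.9894e+09 * 4*pi*1e-7)) = 1.032811e-06 m
R_ac = 1.68e-8 / (1.032811e-06 * pi * 3.7652e-03) = 1.375 ohm/m

1.375 ohm/m


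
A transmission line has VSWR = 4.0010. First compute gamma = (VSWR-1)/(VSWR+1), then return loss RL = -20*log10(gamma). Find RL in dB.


gamma = (4.0010 - 1) / (4.0010 + 1) = 0.6000800
RL = -20 * log10(0.6000800) = 4.436 dB

4.436 dB


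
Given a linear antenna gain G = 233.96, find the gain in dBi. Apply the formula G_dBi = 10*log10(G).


G_dBi = 10 * log10(233.96) = 23.69 dBi

23.69 dBi


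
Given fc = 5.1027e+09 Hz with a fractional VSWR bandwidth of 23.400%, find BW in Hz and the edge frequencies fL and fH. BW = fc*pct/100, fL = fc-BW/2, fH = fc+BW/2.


BW = 5.1027e+09 * 23.400/100 = 1.194032e+09 Hz
fL = 5.1027e+09 - 1.194032e+09/2 = 4.506e+09 Hz
fH = 5.1027e+09 + 1.194032e+09/2 = 5.700e+09 Hz

BW=1.194e+09 Hz, fL=4.506e+09 Hz, fH=5.700e+09 Hz


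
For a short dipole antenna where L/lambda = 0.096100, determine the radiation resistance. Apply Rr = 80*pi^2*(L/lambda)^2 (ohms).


Rr = 80 * pi^2 * (0.096100)^2 = 80 * 9.869604 * 9.235210e-03 = 7.292 ohm

7.292 ohm


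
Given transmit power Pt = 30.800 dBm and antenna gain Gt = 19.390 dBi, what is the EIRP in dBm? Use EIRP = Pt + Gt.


EIRP = Pt + Gt = 30.800 + 19.390 = 50.19 dBm

50.19 dBm


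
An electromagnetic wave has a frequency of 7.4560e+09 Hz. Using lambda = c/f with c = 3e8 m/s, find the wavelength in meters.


lambda = c / f = 3.0000e+08 / 7.4560e+09 = 0.04024 m

0.04024 m


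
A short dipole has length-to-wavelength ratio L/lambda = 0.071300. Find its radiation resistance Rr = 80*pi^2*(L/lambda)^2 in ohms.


Rr = 80 * pi^2 * (0.071300)^2 = 80 * 9.869604 * 5.083690e-03 = 4.014 ohm

4.014 ohm


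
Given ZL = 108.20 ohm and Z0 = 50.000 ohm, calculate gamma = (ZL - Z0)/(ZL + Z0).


gamma = (108.20 - 50.000) / (108.20 + 50.000) = 0.3679

0.3679


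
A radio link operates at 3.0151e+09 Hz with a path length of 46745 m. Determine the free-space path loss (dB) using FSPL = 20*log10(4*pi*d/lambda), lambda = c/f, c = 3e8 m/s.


lambda = c / f = 3.0000e+08 / 3.0151e+09 = 0.09949919 m
FSPL = 20 * log10(4*pi*46745/0.09949919) = 135.4 dB

135.4 dB


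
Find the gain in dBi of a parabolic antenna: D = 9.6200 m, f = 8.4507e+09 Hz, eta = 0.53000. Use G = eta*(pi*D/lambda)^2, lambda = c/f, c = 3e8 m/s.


lambda = c / f = 3.0000e+08 / 8.4507e+09 = 0.03550002 m
G_linear = 0.53000 * (pi * 9.6200 / 0.03550002)^2 = 384121.5
G_dBi = 10 * log10(384121.5) = 55.84 dBi

55.84 dBi


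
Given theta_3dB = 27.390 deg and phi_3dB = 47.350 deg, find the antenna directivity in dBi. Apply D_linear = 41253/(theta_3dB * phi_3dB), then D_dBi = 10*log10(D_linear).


D_linear = 41253 / (27.390 * 47.350) = 31.80852
D_dBi = 10 * log10(31.80852) = 15.03 dBi

15.03 dBi


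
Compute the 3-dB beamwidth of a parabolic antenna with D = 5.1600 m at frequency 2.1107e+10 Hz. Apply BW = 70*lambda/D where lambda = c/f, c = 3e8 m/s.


lambda = c / f = 3.0000e+08 / 2.1107e+10 = 0.01421329 m
BW = 70 * 0.01421329 / 5.1600 = 0.1928 deg

0.1928 deg


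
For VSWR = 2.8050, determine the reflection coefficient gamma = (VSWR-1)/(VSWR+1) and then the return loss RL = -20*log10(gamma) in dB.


gamma = (2.8050 - 1) / (2.8050 + 1) = 0.4743758
RL = -20 * log10(0.4743758) = 6.478 dB

6.478 dB


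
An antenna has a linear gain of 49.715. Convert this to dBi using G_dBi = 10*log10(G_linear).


G_dBi = 10 * log10(49.715) = 16.96 dBi

16.96 dBi


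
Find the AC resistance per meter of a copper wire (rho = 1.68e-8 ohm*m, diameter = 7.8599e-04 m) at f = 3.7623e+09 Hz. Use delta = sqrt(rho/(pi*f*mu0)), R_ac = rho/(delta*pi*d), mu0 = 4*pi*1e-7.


delta = sqrt(1.68e-8 / (pi * 3.7623e+09 * 4*pi*1e-7)) = 1.063526e-06 m
R_ac = 1.68e-8 / (1.063526e-06 * pi * 7.8599e-04) = 6.397 ohm/m

6.397 ohm/m


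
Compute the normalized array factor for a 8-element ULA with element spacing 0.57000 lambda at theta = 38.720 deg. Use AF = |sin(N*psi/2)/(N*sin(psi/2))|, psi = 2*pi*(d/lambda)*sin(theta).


psi = 2*pi*0.57000*sin(38.720 deg) = 2.240229 rad
AF = |sin(8*2.240229/2) / (8*sin(2.240229/2))| = 0.06213

0.06213


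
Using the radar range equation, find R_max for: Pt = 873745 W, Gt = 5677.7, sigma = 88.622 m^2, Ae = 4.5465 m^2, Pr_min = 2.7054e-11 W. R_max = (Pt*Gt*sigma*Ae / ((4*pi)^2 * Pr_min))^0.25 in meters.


R^4 = 873745*5677.7*88.622*4.5465 / ((4*pi)^2 * 2.7054e-11) = 4.678694e+20
R_max = 4.678694e+20^0.25 = 147072 m

147072 m


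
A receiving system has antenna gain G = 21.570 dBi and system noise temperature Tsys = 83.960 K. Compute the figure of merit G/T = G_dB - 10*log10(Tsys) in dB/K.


G/T = 21.570 - 10*log10(83.960) = 21.570 - 19.24072 = 2.329 dB/K

2.329 dB/K


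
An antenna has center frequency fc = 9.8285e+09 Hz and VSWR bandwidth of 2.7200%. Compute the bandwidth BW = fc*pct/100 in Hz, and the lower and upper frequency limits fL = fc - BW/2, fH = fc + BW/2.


BW = 9.8285e+09 * 2.7200/100 = 2.673352e+08 Hz
fL = 9.8285e+09 - 2.673352e+08/2 = 9.695e+09 Hz
fH = 9.8285e+09 + 2.673352e+08/2 = 9.962e+09 Hz

BW=2.673e+08 Hz, fL=9.695e+09 Hz, fH=9.962e+09 Hz


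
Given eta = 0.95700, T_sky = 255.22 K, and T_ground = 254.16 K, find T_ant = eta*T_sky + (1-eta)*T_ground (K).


T_ant = 0.95700 * 255.22 + (1 - 0.95700) * 254.16 = 255.2 K

255.2 K


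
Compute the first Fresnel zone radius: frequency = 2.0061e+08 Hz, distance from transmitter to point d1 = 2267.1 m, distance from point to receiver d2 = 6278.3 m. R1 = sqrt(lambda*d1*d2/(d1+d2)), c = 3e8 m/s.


lambda = c / f = 3.0000e+08 / 2.0061e+08 = 1.495439 m
R1 = sqrt(1.495439 * 2267.1 * 6278.3 / (2267.1 + 6278.3)) = 49.91 m

49.91 m


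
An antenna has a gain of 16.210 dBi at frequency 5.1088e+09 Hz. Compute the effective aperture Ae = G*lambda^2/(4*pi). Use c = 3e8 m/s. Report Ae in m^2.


lambda = c / f = 3.0000e+08 / 5.1088e+09 = 0.05872220 m
G_linear = 10^(16.210/10) = 41.78304
Ae = G_linear * lambda^2 / (4*pi) = 41.78304 * 0.05872220^2 / (4*pi) = 0.01147 m^2

0.01147 m^2


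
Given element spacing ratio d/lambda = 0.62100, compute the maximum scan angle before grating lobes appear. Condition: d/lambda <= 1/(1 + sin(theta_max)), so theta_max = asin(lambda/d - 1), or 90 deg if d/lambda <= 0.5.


lambda/d - 1 = 1/0.62100 - 1 = 0.6103060
theta_max = asin(0.6103060) = 37.61 deg

37.61 deg


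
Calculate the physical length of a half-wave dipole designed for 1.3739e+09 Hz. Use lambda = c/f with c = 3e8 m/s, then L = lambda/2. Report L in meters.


lambda = c / f = 3.0000e+08 / 1.3739e+09 = 0.2183565 m
L = lambda / 2 = 0.2183565 / 2 = 0.1092 m

0.1092 m


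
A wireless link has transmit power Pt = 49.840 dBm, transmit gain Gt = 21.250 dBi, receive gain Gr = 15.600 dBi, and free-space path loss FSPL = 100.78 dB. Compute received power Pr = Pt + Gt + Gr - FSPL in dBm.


Pr = 49.840 + 21.250 + 15.600 - 100.78 = -14.09 dBm

-14.09 dBm


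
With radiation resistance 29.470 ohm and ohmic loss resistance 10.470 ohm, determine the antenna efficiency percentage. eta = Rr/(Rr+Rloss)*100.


eta = 29.470 / (29.470 + 10.470) * 100 = 73.79%

73.79%


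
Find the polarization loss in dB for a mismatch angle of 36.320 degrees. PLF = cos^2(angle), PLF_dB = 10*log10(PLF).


PLF_linear = cos^2(36.320 deg) = 0.6491873
PLF_dB = 10 * log10(0.6491873) = -1.876 dB

-1.876 dB


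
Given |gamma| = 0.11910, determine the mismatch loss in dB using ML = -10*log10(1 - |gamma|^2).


ML = -10 * log10(1 - 0.11910^2) = -10 * log10(0.98581519) = 0.06204 dB

0.06204 dB


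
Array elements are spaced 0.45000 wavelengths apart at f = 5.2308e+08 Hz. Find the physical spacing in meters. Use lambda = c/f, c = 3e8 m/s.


lambda = c / f = 3.0000e+08 / 5.2308e+08 = 0.5735260 m
d = 0.45000 * 0.5735260 = 0.2581 m

0.2581 m


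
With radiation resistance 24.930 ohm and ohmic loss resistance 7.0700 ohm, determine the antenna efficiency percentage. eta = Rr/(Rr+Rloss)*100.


eta = 24.930 / (24.930 + 7.0700) * 100 = 77.91%

77.91%


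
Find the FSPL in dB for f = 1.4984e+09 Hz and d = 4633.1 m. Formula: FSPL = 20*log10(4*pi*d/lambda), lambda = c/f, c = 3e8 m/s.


lambda = c / f = 3.0000e+08 / 1.4984e+09 = 0.2002136 m
FSPL = 20 * log10(4*pi*4633.1/0.2002136) = 109.3 dB

109.3 dB


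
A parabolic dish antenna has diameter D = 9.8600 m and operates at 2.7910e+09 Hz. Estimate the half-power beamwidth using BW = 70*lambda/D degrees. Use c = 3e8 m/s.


lambda = c / f = 3.0000e+08 / 2.7910e+09 = 0.1074884 m
BW = 70 * 0.1074884 / 9.8600 = 0.7631 deg

0.7631 deg


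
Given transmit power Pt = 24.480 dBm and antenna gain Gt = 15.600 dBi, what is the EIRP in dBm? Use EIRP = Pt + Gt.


EIRP = Pt + Gt = 24.480 + 15.600 = 40.08 dBm

40.08 dBm


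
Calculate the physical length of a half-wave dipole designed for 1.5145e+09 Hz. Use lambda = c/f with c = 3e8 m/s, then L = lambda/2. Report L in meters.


lambda = c / f = 3.0000e+08 / 1.5145e+09 = 0.1980852 m
L = lambda / 2 = 0.1980852 / 2 = 0.09904 m

0.09904 m


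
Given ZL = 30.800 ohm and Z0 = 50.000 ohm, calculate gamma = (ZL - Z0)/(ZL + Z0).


gamma = (30.800 - 50.000) / (30.800 + 50.000) = -0.2376

-0.2376


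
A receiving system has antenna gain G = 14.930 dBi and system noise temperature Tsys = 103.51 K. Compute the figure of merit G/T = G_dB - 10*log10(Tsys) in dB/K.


G/T = 14.930 - 10*log10(103.51) = 14.930 - 20.14982 = -5.220 dB/K

-5.220 dB/K


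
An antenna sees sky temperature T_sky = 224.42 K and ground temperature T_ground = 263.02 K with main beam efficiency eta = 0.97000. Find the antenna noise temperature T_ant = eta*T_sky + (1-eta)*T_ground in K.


T_ant = 0.97000 * 224.42 + (1 - 0.97000) * 263.02 = 225.6 K

225.6 K


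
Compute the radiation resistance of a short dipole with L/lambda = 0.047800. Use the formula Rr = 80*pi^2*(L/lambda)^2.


Rr = 80 * pi^2 * (0.047800)^2 = 80 * 9.869604 * 2.284840e-03 = 1.804 ohm

1.804 ohm


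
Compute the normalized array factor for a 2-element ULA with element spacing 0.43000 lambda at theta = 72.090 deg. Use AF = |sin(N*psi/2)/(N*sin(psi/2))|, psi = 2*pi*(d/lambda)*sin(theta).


psi = 2*pi*0.43000*sin(72.090 deg) = 2.570844 rad
AF = |sin(2*2.570844/2) / (2*sin(2.570844/2))| = 0.2815

0.2815


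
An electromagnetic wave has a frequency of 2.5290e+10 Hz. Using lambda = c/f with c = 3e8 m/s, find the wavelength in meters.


lambda = c / f = 3.0000e+08 / 2.5290e+10 = 0.01186 m

0.01186 m


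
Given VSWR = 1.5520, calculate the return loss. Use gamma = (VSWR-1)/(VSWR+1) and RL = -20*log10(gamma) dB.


gamma = (1.5520 - 1) / (1.5520 + 1) = 0.2163009
RL = -20 * log10(0.2163009) = 13.30 dB

13.30 dB


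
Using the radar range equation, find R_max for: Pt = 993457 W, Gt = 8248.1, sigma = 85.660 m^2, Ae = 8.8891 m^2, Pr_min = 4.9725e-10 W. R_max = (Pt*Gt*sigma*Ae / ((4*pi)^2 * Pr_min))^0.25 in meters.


R^4 = 993457*8248.1*85.660*8.8891 / ((4*pi)^2 * 4.9725e-10) = 7.945923e+19
R_max = 7.945923e+19^0.25 = 94414 m

94414 m


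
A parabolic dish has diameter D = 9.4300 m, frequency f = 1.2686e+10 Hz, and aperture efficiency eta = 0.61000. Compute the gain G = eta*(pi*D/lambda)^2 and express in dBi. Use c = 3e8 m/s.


lambda = c / f = 3.0000e+08 / 1.2686e+10 = 0.02364812 m
G_linear = 0.61000 * (pi * 9.4300 / 0.02364812)^2 = 957325.7
G_dBi = 10 * log10(957325.7) = 59.81 dBi

59.81 dBi


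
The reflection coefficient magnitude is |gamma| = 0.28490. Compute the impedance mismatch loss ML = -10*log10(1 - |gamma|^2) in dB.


ML = -10 * log10(1 - 0.28490^2) = -10 * log10(0.91883199) = 0.3676 dB

0.3676 dB


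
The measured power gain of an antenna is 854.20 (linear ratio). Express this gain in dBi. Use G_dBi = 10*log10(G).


G_dBi = 10 * log10(854.20) = 29.32 dBi

29.32 dBi


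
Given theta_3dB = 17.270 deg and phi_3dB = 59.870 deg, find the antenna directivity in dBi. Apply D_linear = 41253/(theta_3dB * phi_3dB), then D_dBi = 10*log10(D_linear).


D_linear = 41253 / (17.270 * 59.870) = 39.89826
D_dBi = 10 * log10(39.89826) = 16.01 dBi

16.01 dBi


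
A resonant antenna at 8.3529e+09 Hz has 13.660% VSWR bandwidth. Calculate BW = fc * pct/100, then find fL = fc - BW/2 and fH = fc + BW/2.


BW = 8.3529e+09 * 13.660/100 = 1.141006e+09 Hz
fL = 8.3529e+09 - 1.141006e+09/2 = 7.782e+09 Hz
fH = 8.3529e+09 + 1.141006e+09/2 = 8.923e+09 Hz

BW=1.141e+09 Hz, fL=7.782e+09 Hz, fH=8.923e+09 Hz


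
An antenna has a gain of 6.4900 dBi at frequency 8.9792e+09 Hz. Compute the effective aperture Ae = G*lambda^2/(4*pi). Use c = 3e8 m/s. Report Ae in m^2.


lambda = c / f = 3.0000e+08 / 8.9792e+09 = 0.03341055 m
G_linear = 10^(6.4900/10) = 4.456562
Ae = G_linear * lambda^2 / (4*pi) = 4.456562 * 0.03341055^2 / (4*pi) = 3.959e-04 m^2

3.959e-04 m^2


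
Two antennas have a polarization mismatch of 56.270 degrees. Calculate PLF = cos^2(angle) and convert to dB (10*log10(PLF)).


PLF_linear = cos^2(56.270 deg) = 0.3083358
PLF_dB = 10 * log10(0.3083358) = -5.110 dB

-5.110 dB


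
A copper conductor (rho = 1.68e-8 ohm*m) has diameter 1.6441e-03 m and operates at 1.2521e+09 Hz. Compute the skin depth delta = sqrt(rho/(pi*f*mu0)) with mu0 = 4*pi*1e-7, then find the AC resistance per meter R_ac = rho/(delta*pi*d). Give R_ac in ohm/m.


delta = sqrt(1.68e-8 / (pi * 1.2521e+09 * 4*pi*1e-7)) = 1.843551e-06 m
R_ac = 1.68e-8 / (1.843551e-06 * pi * 1.6441e-03) = 1.764 ohm/m

1.764 ohm/m


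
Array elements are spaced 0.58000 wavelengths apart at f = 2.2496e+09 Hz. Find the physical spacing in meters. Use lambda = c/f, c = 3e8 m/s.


lambda = c / f = 3.0000e+08 / 2.2496e+09 = 0.1333570 m
d = 0.58000 * 0.1333570 = 0.07735 m

0.07735 m


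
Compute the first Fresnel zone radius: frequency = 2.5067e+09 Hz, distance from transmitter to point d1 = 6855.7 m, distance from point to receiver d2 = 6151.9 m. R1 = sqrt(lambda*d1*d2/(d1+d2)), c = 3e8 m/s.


lambda = c / f = 3.0000e+08 / 2.5067e+09 = 0.1196793 m
R1 = sqrt(0.1196793 * 6855.7 * 6151.9 / (6855.7 + 6151.9)) = 19.70 m

19.70 m


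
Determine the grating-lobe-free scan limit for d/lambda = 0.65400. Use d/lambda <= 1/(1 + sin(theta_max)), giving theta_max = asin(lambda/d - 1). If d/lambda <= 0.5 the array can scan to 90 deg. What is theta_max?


lambda/d - 1 = 1/0.65400 - 1 = 0.5290520
theta_max = asin(0.5290520) = 31.94 deg

31.94 deg


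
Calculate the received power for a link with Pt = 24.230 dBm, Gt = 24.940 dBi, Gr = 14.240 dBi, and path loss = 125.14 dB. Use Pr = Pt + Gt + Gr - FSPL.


Pr = 24.230 + 24.940 + 14.240 - 125.14 = -61.73 dBm

-61.73 dBm


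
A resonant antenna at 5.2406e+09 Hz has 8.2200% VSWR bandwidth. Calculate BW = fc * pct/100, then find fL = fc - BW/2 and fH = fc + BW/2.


BW = 5.2406e+09 * 8.2200/100 = 4.307773e+08 Hz
fL = 5.2406e+09 - 4.307773e+08/2 = 5.025e+09 Hz
fH = 5.2406e+09 + 4.307773e+08/2 = 5.456e+09 Hz

BW=4.308e+08 Hz, fL=5.025e+09 Hz, fH=5.456e+09 Hz


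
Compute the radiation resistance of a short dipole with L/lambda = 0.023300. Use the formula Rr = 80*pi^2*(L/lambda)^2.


Rr = 80 * pi^2 * (0.023300)^2 = 80 * 9.869604 * 5.428900e-04 = 0.4286 ohm

0.4286 ohm


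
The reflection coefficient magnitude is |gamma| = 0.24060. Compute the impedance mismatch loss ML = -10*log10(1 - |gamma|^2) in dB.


ML = -10 * log10(1 - 0.24060^2) = -10 * log10(0.94211164) = 0.2590 dB

0.2590 dB


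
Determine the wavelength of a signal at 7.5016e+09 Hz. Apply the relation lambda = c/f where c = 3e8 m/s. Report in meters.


lambda = c / f = 3.0000e+08 / 7.5016e+09 = 0.03999 m

0.03999 m


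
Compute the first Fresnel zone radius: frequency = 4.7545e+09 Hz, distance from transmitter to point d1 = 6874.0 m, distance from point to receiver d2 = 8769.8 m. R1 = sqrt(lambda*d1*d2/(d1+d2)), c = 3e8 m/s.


lambda = c / f = 3.0000e+08 / 4.7545e+09 = 0.06309812 m
R1 = sqrt(0.06309812 * 6874.0 * 8769.8 / (6874.0 + 8769.8)) = 15.59 m

15.59 m


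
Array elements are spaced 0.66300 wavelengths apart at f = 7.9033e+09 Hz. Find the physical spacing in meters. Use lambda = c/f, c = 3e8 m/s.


lambda = c / f = 3.0000e+08 / 7.9033e+09 = 0.03795883 m
d = 0.66300 * 0.03795883 = 0.02517 m

0.02517 m


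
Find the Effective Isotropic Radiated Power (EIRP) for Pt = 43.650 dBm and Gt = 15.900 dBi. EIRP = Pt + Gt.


EIRP = Pt + Gt = 43.650 + 15.900 = 59.55 dBm

59.55 dBm


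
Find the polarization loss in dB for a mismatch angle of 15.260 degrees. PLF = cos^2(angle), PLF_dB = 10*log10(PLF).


PLF_linear = cos^2(15.260 deg) = 0.9307260
PLF_dB = 10 * log10(0.9307260) = -0.3118 dB

-0.3118 dB


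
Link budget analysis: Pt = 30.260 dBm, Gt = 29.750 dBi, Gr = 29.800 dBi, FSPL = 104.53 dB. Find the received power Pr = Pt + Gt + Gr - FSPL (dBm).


Pr = 30.260 + 29.750 + 29.800 - 104.53 = -14.72 dBm

-14.72 dBm


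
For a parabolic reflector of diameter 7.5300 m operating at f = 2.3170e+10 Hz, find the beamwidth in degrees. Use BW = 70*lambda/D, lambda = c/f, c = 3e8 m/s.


lambda = c / f = 3.0000e+08 / 2.3170e+10 = 0.01294778 m
BW = 70 * 0.01294778 / 7.5300 = 0.1204 deg

0.1204 deg


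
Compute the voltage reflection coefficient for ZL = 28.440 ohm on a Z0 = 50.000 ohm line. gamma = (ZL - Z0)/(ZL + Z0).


gamma = (28.440 - 50.000) / (28.440 + 50.000) = -0.2749

-0.2749


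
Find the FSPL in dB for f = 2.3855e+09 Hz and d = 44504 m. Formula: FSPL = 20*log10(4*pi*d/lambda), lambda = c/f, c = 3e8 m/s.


lambda = c / f = 3.0000e+08 / 2.3855e+09 = 0.1257598 m
FSPL = 20 * log10(4*pi*44504/0.1257598) = 133.0 dB

133.0 dB


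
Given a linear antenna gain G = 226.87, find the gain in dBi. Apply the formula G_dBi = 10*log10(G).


G_dBi = 10 * log10(226.87) = 23.56 dBi

23.56 dBi


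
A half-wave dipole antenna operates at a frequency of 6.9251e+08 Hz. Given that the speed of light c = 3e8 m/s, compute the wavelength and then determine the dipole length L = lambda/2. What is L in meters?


lambda = c / f = 3.0000e+08 / 6.9251e+08 = 0.4332067 m
L = lambda / 2 = 0.4332067 / 2 = 0.2166 m

0.2166 m


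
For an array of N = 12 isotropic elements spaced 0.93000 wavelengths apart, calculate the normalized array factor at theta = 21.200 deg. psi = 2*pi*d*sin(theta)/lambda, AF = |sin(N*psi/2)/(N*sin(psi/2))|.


psi = 2*pi*0.93000*sin(21.200 deg) = 2.113103 rad
AF = |sin(12*2.113103/2) / (12*sin(2.113103/2))| = 0.01072

0.01072


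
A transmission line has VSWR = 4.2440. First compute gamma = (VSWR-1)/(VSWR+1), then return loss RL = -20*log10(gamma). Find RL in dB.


gamma = (4.2440 - 1) / (4.2440 + 1) = 0.6186117
RL = -20 * log10(0.6186117) = 4.172 dB

4.172 dB


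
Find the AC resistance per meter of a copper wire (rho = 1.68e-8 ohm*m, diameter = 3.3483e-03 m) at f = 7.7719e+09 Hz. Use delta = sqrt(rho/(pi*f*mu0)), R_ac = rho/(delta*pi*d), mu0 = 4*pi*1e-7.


delta = sqrt(1.68e-8 / (pi * 7.7719e+09 * 4*pi*1e-7)) = 7.399650e-07 m
R_ac = 1.68e-8 / (7.399650e-07 * pi * 3.3483e-03) = 2.158 ohm/m

2.158 ohm/m


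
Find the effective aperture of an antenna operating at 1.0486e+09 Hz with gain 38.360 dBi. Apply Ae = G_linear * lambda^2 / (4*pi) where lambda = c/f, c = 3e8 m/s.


lambda = c / f = 3.0000e+08 / 1.0486e+09 = 0.2860957 m
G_linear = 10^(38.360/10) = 6854.882
Ae = G_linear * lambda^2 / (4*pi) = 6854.882 * 0.2860957^2 / (4*pi) = 44.65 m^2

44.65 m^2


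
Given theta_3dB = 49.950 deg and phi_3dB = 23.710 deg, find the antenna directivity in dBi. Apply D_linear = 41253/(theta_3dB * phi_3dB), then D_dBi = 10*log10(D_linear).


D_linear = 41253 / (49.950 * 23.710) = 34.83281
D_dBi = 10 * log10(34.83281) = 15.42 dBi

15.42 dBi


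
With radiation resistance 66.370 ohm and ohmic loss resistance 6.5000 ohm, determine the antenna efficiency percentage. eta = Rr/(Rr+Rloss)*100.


eta = 66.370 / (66.370 + 6.5000) * 100 = 91.08%

91.08%


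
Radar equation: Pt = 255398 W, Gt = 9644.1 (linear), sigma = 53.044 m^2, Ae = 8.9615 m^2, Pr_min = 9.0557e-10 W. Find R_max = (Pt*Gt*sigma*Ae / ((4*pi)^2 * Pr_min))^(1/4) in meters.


R^4 = 255398*9644.1*53.044*8.9615 / ((4*pi)^2 * 9.0557e-10) = 8.187559e+18
R_max = 8.187559e+18^0.25 = 53492 m

53492 m


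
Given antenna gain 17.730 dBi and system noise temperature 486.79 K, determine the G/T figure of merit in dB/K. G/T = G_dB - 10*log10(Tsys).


G/T = 17.730 - 10*log10(486.79) = 17.730 - 26.87342 = -9.143 dB/K

-9.143 dB/K


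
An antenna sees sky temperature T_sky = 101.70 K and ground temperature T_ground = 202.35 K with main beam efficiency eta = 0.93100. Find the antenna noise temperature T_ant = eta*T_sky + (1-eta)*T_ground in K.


T_ant = 0.93100 * 101.70 + (1 - 0.93100) * 202.35 = 108.6 K

108.6 K


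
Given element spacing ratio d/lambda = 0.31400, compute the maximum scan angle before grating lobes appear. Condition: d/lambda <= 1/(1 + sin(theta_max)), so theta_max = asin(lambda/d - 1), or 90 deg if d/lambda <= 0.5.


lambda/d - 1 = 1/0.31400 - 1 = 2.184713 >= 1
d/lambda <= 0.5, so the array can scan to endfire without grating lobes: theta_max = 90 deg

90 deg


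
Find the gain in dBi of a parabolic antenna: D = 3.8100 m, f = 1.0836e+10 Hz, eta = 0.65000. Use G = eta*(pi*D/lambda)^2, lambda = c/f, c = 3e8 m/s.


lambda = c / f = 3.0000e+08 / 1.0836e+10 = 0.02768549 m
G_linear = 0.65000 * (pi * 3.8100 / 0.02768549)^2 = 121495.1
G_dBi = 10 * log10(121495.1) = 50.85 dBi

50.85 dBi


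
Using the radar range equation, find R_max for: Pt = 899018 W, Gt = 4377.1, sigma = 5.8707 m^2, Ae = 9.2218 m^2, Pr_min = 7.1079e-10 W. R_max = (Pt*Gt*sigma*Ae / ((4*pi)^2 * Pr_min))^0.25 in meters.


R^4 = 899018*4377.1*5.8707*9.2218 / ((4*pi)^2 * 7.1079e-10) = 1.898014e+18
R_max = 1.898014e+18^0.25 = 37117 m

37117 m
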